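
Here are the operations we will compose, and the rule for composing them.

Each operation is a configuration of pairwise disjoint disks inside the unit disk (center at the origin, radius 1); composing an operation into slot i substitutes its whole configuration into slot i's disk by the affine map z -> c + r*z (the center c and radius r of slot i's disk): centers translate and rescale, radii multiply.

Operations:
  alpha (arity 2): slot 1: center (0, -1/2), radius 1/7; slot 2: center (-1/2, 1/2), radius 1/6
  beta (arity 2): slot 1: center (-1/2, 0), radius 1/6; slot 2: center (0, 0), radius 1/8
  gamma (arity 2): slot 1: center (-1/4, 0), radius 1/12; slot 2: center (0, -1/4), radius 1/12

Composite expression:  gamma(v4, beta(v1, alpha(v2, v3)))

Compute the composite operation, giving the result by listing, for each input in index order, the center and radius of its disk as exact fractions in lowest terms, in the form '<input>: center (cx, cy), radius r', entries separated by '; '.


v1: center (-1/24, -1/4), radius 1/72; v2: center (0, -49/192), radius 1/672; v3: center (-1/192, -47/192), radius 1/576; v4: center (-1/4, 0), radius 1/12

Nesting under gamma composes maps z -> c + r*z down each v-path.
v4: after 1 affine step, its disk has center (-1/4, 0), radius 1/12
v1: after 2 affine steps, its disk has center (-1/24, -1/4), radius 1/72
v2: after 3 affine steps, its disk has center (0, -49/192), radius 1/672
v3: after 3 affine steps, its disk has center (-1/192, -47/192), radius 1/576


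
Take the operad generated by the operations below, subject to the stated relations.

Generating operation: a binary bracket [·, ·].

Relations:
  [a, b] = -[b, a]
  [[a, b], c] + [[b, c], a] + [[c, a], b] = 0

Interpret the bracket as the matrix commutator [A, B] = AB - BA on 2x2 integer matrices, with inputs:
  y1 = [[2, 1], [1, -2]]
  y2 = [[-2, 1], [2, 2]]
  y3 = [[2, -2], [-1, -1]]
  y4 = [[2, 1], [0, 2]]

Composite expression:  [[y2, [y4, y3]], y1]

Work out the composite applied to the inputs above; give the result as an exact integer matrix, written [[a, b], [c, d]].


[[18, -44], [-28, -18]]

[y4, y3] = [[-1, -3], [0, 1]]
[y2, [y4, y3]] = [[6, 14], [-4, -6]]
[[y2, [y4, y3]], y1] = [[18, -44], [-28, -18]]


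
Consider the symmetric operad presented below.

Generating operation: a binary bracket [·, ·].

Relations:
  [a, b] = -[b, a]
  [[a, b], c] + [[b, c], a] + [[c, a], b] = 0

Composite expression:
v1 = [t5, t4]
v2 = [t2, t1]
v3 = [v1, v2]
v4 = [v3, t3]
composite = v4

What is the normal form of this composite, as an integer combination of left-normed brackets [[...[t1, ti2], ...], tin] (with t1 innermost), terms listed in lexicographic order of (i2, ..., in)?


-[[[[t1, t2], t4], t5], t3] + [[[[t1, t2], t5], t4], t3]


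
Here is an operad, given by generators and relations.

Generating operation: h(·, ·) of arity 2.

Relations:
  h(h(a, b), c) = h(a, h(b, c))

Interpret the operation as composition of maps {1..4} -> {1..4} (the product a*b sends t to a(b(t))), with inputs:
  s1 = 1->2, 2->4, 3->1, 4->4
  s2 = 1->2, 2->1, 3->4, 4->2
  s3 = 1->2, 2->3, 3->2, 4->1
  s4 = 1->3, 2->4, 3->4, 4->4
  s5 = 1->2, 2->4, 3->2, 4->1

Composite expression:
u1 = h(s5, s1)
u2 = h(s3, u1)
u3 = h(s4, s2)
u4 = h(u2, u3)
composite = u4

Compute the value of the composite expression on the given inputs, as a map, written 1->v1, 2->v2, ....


1->2, 2->3, 3->2, 4->2

h(s5, s1) = 1->4, 2->1, 3->2, 4->1
h(s3, h(s5, s1)) = 1->1, 2->2, 3->3, 4->2
h(s4, s2) = 1->4, 2->3, 3->4, 4->4
h(h(s3, h(s5, s1)), h(s4, s2)) = 1->2, 2->3, 3->2, 4->2


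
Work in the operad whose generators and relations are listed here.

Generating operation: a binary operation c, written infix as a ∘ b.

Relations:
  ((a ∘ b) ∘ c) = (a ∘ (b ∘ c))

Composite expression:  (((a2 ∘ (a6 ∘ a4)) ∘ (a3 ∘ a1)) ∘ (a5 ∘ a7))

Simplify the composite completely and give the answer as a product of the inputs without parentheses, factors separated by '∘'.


All parenthesizations of c agree; list the a-inputs left to right.
(a6 ∘ a4) reduces to a6 ∘ a4
(a2 ∘ (a6 ∘ a4)) reduces to a2 ∘ a6 ∘ a4
(a3 ∘ a1) reduces to a3 ∘ a1
((a2 ∘ (a6 ∘ a4)) ∘ (a3 ∘ a1)) reduces to a2 ∘ a6 ∘ a4 ∘ a3 ∘ a1
(a5 ∘ a7) reduces to a5 ∘ a7
(((a2 ∘ (a6 ∘ a4)) ∘ (a3 ∘ a1)) ∘ (a5 ∘ a7)) reduces to a2 ∘ a6 ∘ a4 ∘ a3 ∘ a1 ∘ a5 ∘ a7

a2 ∘ a6 ∘ a4 ∘ a3 ∘ a1 ∘ a5 ∘ a7


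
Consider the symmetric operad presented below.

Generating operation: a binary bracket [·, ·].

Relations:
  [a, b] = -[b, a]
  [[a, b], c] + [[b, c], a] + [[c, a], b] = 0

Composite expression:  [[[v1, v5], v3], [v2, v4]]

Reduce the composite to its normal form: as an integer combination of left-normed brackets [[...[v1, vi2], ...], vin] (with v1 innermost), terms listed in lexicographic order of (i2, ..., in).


[[[[v1, v5], v3], v2], v4] - [[[[v1, v5], v3], v4], v2]

Skip Jacobi rewriting: expand, keep v1-initial words, read off terms.
Composite bracket: [[[v1, v5], v3], [v2, v4]]
Full expansion: 16 signed words from ab - ba (2^4 = 16).
The v1-initial words carry the normal form:
  from v1v5v3v2v4, sign +1: term +[[[[v1, v5], v3], v2], v4]
  from v1v5v3v4v2, sign -1: term -[[[[v1, v5], v3], v4], v2]


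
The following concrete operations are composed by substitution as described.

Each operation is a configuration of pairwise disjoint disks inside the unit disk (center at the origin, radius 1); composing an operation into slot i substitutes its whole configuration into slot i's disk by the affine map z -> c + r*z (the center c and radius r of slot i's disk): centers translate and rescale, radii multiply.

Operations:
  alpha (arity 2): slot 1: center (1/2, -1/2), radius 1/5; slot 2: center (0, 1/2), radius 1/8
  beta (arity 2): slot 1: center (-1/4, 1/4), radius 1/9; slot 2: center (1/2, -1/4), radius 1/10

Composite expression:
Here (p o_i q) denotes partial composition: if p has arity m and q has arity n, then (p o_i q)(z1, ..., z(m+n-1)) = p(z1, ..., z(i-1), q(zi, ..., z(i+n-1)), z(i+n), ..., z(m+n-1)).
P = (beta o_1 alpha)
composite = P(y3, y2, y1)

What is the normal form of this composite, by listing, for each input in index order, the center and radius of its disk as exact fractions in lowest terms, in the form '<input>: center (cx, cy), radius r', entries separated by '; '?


Affine substitution under beta: radii multiply and y-centers shift.
y3 passes through 2 substitutions, ending at center (-7/36, 7/36), radius 1/45
y2 passes through 2 substitutions, ending at center (-1/4, 11/36), radius 1/72
y1 passes through 1 substitution, ending at center (1/2, -1/4), radius 1/10

y1: center (1/2, -1/4), radius 1/10; y2: center (-1/4, 11/36), radius 1/72; y3: center (-7/36, 7/36), radius 1/45


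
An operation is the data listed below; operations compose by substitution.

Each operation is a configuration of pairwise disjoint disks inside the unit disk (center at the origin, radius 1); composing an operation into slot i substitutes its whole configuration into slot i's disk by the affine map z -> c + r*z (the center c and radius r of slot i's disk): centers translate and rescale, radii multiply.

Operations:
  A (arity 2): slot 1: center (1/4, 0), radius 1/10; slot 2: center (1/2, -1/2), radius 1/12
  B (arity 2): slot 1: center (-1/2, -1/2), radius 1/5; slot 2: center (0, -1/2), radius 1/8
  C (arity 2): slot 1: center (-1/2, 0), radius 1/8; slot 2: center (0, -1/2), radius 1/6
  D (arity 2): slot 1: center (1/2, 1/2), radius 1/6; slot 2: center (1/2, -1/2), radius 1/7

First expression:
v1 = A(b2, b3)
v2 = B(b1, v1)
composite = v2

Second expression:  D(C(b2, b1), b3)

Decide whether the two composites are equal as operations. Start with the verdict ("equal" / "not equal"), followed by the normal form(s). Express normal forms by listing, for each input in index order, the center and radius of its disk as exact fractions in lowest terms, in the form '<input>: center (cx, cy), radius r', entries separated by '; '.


The first composite normalizes to b1: center (-1/2, -1/2), radius 1/5; b2: center (1/32, -1/2), radius 1/80; b3: center (1/16, -9/16), radius 1/96
The second composite normalizes to b1: center (1/2, 5/12), radius 1/36; b2: center (5/12, 1/2), radius 1/48; b3: center (1/2, -1/2), radius 1/7
They disagree, so not equal.

not equal; the first gives b1: center (-1/2, -1/2), radius 1/5; b2: center (1/32, -1/2), radius 1/80; b3: center (1/16, -9/16), radius 1/96 and the second b1: center (1/2, 5/12), radius 1/36; b2: center (5/12, 1/2), radius 1/48; b3: center (1/2, -1/2), radius 1/7


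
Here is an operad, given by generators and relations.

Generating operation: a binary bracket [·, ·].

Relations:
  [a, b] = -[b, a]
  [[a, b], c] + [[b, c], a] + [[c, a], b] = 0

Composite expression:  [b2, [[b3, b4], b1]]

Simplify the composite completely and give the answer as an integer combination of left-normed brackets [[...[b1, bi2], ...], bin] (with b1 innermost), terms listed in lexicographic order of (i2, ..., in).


[[[b1, b3], b4], b2] - [[[b1, b4], b3], b2]

In the tensor algebra, words opening b1 carry the b1-anchored form.
Composite bracket: [b2, [[b3, b4], b1]]
Expanding via [a, b] = ab - ba: 8 signed words (2^3 = 8).
Words beginning with b1 determine it all:
  b1b3b4b2 appears with sign +1, giving the term +[[[b1, b3], b4], b2]
  b1b4b3b2 appears with sign -1, giving the term -[[[b1, b4], b3], b2]


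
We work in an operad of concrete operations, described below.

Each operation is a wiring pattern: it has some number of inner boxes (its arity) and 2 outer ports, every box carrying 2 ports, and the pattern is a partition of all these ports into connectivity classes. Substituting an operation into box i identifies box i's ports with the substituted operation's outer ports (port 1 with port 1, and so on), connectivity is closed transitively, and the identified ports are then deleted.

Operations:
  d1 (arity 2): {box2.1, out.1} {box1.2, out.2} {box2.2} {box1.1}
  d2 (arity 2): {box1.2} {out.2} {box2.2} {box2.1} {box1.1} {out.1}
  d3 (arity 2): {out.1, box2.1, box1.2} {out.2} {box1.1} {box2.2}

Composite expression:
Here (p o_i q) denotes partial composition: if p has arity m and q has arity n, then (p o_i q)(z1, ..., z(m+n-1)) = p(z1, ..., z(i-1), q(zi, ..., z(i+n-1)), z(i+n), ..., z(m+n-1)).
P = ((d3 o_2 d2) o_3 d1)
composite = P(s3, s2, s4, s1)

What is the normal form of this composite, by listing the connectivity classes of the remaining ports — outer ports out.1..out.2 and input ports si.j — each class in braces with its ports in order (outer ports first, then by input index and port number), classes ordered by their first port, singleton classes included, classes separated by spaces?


{out.1, s3.2} {out.2} {s1.1} {s1.2} {s2.1} {s2.2} {s3.1} {s4.1} {s4.2}


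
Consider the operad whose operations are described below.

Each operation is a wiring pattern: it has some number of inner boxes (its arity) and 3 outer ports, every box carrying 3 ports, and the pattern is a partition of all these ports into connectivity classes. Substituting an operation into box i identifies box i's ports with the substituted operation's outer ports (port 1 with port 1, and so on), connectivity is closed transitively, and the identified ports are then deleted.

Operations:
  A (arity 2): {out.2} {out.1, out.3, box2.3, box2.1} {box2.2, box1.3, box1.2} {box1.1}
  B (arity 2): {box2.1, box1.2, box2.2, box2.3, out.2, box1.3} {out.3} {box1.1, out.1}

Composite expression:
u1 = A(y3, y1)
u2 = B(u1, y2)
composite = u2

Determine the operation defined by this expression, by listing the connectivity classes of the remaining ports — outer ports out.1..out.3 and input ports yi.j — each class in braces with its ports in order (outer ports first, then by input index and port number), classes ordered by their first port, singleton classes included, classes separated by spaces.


{out.1, out.2, y1.1, y1.3, y2.1, y2.2, y2.3} {out.3} {y1.2, y3.2, y3.3} {y3.1}

Reachability decides: close wires over B-identified ports.
A over (y3, y1) gives {out.1, out.3, y1.1, y1.3} {out.2} {y1.2, y3.2, y3.3} {y3.1}, out.j being that stage's outer ports
B over (y3, y1, y2) gives {out.1, out.2, y1.1, y1.3, y2.1, y2.2, y2.3} {out.3} {y1.2, y3.2, y3.3} {y3.1}, out.j being that stage's outer ports


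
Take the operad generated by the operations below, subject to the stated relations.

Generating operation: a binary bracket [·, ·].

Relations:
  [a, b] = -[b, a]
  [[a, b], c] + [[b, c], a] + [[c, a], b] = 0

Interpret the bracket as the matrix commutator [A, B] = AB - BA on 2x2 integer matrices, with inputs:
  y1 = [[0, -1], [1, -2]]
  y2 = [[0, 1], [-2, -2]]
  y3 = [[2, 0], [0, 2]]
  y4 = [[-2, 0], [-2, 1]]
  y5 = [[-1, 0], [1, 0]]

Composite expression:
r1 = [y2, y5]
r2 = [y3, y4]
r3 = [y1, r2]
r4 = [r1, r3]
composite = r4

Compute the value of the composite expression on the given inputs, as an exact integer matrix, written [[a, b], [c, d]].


[y2, y5] = [[1, 1], [0, -1]]
[y3, y4] = [[0, 0], [0, 0]]
[y1, [y3, y4]] = [[0, 0], [0, 0]]
[[y2, y5], [y1, [y3, y4]]] = [[0, 0], [0, 0]]

[[0, 0], [0, 0]]


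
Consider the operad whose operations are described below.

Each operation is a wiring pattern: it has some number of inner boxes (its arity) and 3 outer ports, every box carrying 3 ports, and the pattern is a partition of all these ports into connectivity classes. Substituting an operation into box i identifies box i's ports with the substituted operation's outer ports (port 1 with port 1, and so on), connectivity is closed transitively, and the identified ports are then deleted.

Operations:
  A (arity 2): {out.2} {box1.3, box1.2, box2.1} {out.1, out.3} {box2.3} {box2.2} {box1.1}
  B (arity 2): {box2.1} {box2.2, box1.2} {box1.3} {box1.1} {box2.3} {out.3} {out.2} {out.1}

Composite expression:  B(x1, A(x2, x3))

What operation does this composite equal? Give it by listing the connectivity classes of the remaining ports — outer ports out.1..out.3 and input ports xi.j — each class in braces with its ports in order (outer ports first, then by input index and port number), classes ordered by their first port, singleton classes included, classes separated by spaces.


Connectivity passes through glued B-boundaries; trace each wire chain.
stage A: inputs (x2, x3), connectivity {out.1, out.3} {out.2} {x2.1} {x2.2, x2.3, x3.1} {x3.2} {x3.3}, out.j its boundary
stage B: inputs (x1, x2, x3), connectivity {out.1} {out.2} {out.3} {x1.1} {x1.2} {x1.3} {x2.1} {x2.2, x2.3, x3.1} {x3.2} {x3.3}, out.j its boundary

{out.1} {out.2} {out.3} {x1.1} {x1.2} {x1.3} {x2.1} {x2.2, x2.3, x3.1} {x3.2} {x3.3}


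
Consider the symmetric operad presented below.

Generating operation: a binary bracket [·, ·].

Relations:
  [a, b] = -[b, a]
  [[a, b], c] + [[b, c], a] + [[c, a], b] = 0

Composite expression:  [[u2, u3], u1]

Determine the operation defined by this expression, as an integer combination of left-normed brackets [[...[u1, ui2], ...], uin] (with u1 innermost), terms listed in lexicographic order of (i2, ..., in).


A multilinear Lie element is pinned by u1-initial words (u1 innermost).
Composite bracket: [[u2, u3], u1]
The bracket unfolds into 4 signed words via [a, b] = ab - ba (2^2 = 4).
Coefficients come from the u1-initial words:
  sign of u1u2u3 is -1, so it contributes -[[u1, u2], u3]
  sign of u1u3u2 is +1, so it contributes +[[u1, u3], u2]

-[[u1, u2], u3] + [[u1, u3], u2]


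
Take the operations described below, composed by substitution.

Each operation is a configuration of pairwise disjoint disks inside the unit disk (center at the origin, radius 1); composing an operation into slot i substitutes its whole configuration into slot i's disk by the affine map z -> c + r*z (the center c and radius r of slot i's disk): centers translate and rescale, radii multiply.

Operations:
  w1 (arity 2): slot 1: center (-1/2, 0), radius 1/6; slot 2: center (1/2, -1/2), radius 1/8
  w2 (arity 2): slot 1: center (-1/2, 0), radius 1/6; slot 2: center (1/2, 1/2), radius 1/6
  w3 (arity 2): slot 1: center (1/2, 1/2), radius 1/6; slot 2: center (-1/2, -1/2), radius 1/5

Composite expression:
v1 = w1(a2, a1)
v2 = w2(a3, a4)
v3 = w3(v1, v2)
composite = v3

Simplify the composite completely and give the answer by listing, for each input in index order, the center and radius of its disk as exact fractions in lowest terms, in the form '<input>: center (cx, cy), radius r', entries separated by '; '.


a1: center (7/12, 5/12), radius 1/48; a2: center (5/12, 1/2), radius 1/36; a3: center (-3/5, -1/2), radius 1/30; a4: center (-2/5, -2/5), radius 1/30

Nesting under w3 composes maps z -> c + r*z down each a-path.
a2 passes through 2 substitutions, ending at center (5/12, 1/2), radius 1/36
a1 passes through 2 substitutions, ending at center (7/12, 5/12), radius 1/48
a3 passes through 2 substitutions, ending at center (-3/5, -1/2), radius 1/30
a4 passes through 2 substitutions, ending at center (-2/5, -2/5), radius 1/30


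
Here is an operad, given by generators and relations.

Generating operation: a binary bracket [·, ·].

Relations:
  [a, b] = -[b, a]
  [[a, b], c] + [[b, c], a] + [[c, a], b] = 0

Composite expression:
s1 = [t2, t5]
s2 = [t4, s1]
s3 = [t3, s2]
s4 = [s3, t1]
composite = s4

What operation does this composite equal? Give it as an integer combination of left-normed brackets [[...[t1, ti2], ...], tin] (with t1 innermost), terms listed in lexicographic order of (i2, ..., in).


-[[[[t1, t2], t5], t4], t3] + [[[[t1, t3], t2], t5], t4] - [[[[t1, t3], t4], t2], t5] + [[[[t1, t3], t4], t5], t2] - [[[[t1, t3], t5], t2], t4] + [[[[t1, t4], t2], t5], t3] - [[[[t1, t4], t5], t2], t3] + [[[[t1, t5], t2], t4], t3]

Antisymmetry and Jacobi reduce to t1-anchored left-normed brackets.
Composite bracket: [[t3, [t4, [t2, t5]]], t1]
The bracket unfolds into 16 signed words via [a, b] = ab - ba (2^4 = 16).
Keep just the words that open with t1:
  from t1t2t5t4t3, sign -1: term -[[[[t1, t2], t5], t4], t3]
  from t1t3t2t5t4, sign +1: term +[[[[t1, t3], t2], t5], t4]
  from t1t3t4t2t5, sign -1: term -[[[[t1, t3], t4], t2], t5]
  from t1t3t4t5t2, sign +1: term +[[[[t1, t3], t4], t5], t2]
  from t1t3t5t2t4, sign -1: term -[[[[t1, t3], t5], t2], t4]
  from t1t4t2t5t3, sign +1: term +[[[[t1, t4], t2], t5], t3]
  from t1t4t5t2t3, sign -1: term -[[[[t1, t4], t5], t2], t3]
  from t1t5t2t4t3, sign +1: term +[[[[t1, t5], t2], t4], t3]


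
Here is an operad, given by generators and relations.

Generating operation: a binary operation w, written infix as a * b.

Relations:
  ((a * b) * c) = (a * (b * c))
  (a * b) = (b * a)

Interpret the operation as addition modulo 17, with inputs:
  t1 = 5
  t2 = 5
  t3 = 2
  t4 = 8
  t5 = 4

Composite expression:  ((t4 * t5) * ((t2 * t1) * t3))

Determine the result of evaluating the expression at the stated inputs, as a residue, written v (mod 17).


7 (mod 17)

(t4 * t5) = 12
(t2 * t1) = 10
((t2 * t1) * t3) = 12
((t4 * t5) * ((t2 * t1) * t3)) = 7


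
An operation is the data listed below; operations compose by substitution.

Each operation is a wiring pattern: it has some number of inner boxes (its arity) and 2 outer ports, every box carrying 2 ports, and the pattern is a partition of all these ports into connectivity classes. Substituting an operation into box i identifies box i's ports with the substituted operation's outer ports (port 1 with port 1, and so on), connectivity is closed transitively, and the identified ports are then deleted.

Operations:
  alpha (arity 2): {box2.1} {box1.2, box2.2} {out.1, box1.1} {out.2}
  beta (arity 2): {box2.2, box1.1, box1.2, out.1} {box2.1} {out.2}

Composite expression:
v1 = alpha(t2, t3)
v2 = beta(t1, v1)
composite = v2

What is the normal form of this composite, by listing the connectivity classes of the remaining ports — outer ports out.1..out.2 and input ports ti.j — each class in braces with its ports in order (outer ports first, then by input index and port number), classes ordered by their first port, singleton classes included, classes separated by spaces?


{out.1, t1.1, t1.2} {out.2} {t2.1} {t2.2, t3.2} {t3.1}

Two ports join when wires chain via beta-identified ports.
through alpha, on inputs (t2, t3): {out.1, t2.1} {out.2} {t2.2, t3.2} {t3.1} (out.j = stage outer ports)
through beta, on inputs (t1, t2, t3): {out.1, t1.1, t1.2} {out.2} {t2.1} {t2.2, t3.2} {t3.1} (out.j = stage outer ports)


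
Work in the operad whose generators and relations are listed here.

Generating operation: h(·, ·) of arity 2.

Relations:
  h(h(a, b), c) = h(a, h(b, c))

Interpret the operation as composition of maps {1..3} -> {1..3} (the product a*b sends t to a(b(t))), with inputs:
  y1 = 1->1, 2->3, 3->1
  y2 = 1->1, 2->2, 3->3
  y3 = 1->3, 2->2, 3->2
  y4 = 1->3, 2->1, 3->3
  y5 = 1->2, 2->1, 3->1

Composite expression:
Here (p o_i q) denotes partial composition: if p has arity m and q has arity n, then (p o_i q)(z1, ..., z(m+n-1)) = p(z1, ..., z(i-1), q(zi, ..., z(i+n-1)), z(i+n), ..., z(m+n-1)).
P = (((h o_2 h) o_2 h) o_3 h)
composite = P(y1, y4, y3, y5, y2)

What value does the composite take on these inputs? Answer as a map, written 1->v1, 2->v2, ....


h(y3, y5) = 1->2, 2->3, 3->3
h(y4, h(y3, y5)) = 1->1, 2->3, 3->3
h(h(y4, h(y3, y5)), y2) = 1->1, 2->3, 3->3
h(y1, h(h(y4, h(y3, y5)), y2)) = 1->1, 2->1, 3->1

1->1, 2->1, 3->1


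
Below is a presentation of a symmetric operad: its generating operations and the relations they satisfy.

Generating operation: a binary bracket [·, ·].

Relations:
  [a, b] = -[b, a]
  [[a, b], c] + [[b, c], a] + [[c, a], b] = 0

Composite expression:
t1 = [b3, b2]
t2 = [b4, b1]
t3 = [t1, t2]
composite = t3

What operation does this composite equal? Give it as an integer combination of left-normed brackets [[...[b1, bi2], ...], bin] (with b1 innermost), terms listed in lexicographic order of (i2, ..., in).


-[[[b1, b4], b2], b3] + [[[b1, b4], b3], b2]

A multilinear Lie element is pinned by b1-initial words (b1 innermost).
Composite bracket: [[b3, b2], [b4, b1]]
Under [a, b] = ab - ba we get 8 signed associative words (2^3 = 8).
Only words starting with b1 matter:
  b1b4b2b3 (sign -1) contributes -[[[b1, b4], b2], b3]
  b1b4b3b2 (sign +1) contributes +[[[b1, b4], b3], b2]


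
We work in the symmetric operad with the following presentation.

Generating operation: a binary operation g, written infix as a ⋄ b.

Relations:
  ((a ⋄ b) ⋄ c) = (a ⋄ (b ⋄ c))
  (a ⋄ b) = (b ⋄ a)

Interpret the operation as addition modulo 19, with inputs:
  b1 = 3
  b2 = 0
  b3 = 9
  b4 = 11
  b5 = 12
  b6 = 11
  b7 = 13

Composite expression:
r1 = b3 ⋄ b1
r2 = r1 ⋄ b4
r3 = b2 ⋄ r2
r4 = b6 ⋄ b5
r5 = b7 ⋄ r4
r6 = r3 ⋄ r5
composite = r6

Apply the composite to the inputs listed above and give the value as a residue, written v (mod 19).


2 (mod 19)


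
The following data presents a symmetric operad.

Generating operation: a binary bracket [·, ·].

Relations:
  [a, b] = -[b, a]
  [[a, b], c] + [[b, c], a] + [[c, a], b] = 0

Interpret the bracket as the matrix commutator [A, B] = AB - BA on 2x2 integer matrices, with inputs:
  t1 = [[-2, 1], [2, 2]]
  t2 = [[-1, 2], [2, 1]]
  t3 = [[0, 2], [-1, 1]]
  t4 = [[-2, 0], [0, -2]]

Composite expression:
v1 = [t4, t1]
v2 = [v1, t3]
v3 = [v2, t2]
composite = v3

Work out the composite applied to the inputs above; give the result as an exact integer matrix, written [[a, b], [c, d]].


[[0, 0], [0, 0]]

[t4, t1] = [[0, 0], [0, 0]]
[[t4, t1], t3] = [[0, 0], [0, 0]]
[[[t4, t1], t3], t2] = [[0, 0], [0, 0]]


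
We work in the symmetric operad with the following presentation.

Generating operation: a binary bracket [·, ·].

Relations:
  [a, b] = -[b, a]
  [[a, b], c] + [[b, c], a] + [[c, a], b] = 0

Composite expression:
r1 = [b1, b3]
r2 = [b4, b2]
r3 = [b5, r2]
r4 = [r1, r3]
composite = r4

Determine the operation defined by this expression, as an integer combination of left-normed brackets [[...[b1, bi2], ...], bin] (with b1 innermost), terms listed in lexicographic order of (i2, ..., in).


In the tensor algebra, words opening b1 carry the b1-anchored form.
Composite bracket: [[b1, b3], [b5, [b4, b2]]]
Expanding via [a, b] = ab - ba: 16 signed words (2^4 = 16).
Collect the words opening with b1:
  sign of b1b3b2b4b5 is +1, so it contributes +[[[[b1, b3], b2], b4], b5]
  sign of b1b3b4b2b5 is -1, so it contributes -[[[[b1, b3], b4], b2], b5]
  sign of b1b3b5b2b4 is -1, so it contributes -[[[[b1, b3], b5], b2], b4]
  sign of b1b3b5b4b2 is +1, so it contributes +[[[[b1, b3], b5], b4], b2]

[[[[b1, b3], b2], b4], b5] - [[[[b1, b3], b4], b2], b5] - [[[[b1, b3], b5], b2], b4] + [[[[b1, b3], b5], b4], b2]


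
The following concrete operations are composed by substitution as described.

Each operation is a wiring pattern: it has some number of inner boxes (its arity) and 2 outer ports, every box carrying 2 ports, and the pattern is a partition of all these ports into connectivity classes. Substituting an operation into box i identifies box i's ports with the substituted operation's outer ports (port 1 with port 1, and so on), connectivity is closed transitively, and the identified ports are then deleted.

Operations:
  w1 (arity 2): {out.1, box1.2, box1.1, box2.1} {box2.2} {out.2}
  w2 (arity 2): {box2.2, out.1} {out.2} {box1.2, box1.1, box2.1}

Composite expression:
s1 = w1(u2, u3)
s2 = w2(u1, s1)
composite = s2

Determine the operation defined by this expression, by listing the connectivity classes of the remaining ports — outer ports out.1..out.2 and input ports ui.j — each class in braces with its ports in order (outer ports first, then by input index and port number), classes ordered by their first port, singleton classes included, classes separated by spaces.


{out.1} {out.2} {u1.1, u1.2, u2.1, u2.2, u3.1} {u3.2}

Two ports join when wires chain via w2-identified ports.
through w1, on inputs (u2, u3): {out.1, u2.1, u2.2, u3.1} {out.2} {u3.2} (out.j = stage outer ports)
through w2, on inputs (u1, u2, u3): {out.1} {out.2} {u1.1, u1.2, u2.1, u2.2, u3.1} {u3.2} (out.j = stage outer ports)


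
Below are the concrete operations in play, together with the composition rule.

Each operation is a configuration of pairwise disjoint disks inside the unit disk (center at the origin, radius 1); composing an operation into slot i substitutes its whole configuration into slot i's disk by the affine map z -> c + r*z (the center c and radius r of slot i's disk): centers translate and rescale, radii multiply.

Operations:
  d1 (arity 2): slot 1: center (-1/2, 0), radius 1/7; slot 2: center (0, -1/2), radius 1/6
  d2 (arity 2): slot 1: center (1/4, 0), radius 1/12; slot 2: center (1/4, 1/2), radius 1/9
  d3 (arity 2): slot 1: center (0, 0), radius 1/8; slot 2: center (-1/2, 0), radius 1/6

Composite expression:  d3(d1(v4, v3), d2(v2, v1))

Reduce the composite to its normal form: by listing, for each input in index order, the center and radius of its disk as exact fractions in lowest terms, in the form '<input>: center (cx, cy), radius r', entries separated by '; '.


v1: center (-11/24, 1/12), radius 1/54; v2: center (-11/24, 0), radius 1/72; v3: center (0, -1/16), radius 1/48; v4: center (-1/16, 0), radius 1/56

Affine substitution under d3: radii multiply and v-centers shift.
for v4, the 2-step affine chain lands on center (-1/16, 0), radius 1/56
for v3, the 2-step affine chain lands on center (0, -1/16), radius 1/48
for v2, the 2-step affine chain lands on center (-11/24, 0), radius 1/72
for v1, the 2-step affine chain lands on center (-11/24, 1/12), radius 1/54


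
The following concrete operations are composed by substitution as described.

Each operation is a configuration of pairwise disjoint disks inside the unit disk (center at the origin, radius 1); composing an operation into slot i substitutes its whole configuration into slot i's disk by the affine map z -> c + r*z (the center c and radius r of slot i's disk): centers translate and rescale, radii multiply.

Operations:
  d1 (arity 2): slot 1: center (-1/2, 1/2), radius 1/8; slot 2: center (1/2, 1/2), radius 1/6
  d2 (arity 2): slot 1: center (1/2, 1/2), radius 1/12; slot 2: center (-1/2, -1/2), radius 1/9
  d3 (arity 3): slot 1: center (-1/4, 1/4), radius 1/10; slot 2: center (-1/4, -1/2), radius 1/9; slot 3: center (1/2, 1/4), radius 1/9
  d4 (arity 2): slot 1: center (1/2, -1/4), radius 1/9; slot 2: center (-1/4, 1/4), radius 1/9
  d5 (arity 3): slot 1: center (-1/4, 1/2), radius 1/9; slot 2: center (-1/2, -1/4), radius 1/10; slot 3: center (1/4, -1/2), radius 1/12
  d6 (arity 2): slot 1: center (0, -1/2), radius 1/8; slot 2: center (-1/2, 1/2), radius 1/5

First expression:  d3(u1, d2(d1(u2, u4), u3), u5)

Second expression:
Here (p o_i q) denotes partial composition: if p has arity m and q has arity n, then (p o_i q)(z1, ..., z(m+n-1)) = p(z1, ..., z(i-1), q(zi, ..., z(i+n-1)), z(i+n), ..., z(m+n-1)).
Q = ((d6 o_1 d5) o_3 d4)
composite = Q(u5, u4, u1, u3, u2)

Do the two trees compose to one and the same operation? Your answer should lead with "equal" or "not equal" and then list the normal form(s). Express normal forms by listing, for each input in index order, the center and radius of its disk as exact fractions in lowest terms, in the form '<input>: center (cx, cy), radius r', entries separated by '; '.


not equal — first u1: center (-1/4, 1/4), radius 1/10; u2: center (-43/216, -95/216), radius 1/864; u3: center (-11/36, -5/9), radius 1/81; u4: center (-41/216, -95/216), radius 1/648; u5: center (1/2, 1/4), radius 1/9, second u1: center (7/192, -217/384), radius 1/864; u2: center (-1/2, 1/2), radius 1/5; u3: center (11/384, -215/384), radius 1/864; u4: center (-1/16, -17/32), radius 1/80; u5: center (-1/32, -7/16), radius 1/72


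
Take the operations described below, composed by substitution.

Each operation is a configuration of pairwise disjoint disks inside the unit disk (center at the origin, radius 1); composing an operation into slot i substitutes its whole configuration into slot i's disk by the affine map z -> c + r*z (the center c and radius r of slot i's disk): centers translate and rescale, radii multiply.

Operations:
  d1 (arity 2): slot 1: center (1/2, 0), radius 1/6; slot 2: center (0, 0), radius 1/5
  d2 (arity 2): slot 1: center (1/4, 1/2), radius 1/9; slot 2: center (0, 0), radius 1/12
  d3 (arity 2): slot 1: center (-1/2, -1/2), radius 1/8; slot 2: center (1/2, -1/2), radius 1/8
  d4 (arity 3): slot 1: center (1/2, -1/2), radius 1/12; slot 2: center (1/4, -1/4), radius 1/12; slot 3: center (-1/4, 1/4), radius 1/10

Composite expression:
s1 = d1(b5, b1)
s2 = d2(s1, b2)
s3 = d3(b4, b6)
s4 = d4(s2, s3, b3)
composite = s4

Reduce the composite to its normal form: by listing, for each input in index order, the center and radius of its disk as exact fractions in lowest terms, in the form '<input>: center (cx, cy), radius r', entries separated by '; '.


Only the slot chain above each b matters under d4; compose those maps.
b5 passes through 3 substitutions, ending at center (227/432, -11/24), radius 1/648
b1 passes through 3 substitutions, ending at center (25/48, -11/24), radius 1/540
b2 passes through 2 substitutions, ending at center (1/2, -1/2), radius 1/144
b4 passes through 2 substitutions, ending at center (5/24, -7/24), radius 1/96
b6 passes through 2 substitutions, ending at center (7/24, -7/24), radius 1/96
b3 passes through 1 substitution, ending at center (-1/4, 1/4), radius 1/10

b1: center (25/48, -11/24), radius 1/540; b2: center (1/2, -1/2), radius 1/144; b3: center (-1/4, 1/4), radius 1/10; b4: center (5/24, -7/24), radius 1/96; b5: center (227/432, -11/24), radius 1/648; b6: center (7/24, -7/24), radius 1/96


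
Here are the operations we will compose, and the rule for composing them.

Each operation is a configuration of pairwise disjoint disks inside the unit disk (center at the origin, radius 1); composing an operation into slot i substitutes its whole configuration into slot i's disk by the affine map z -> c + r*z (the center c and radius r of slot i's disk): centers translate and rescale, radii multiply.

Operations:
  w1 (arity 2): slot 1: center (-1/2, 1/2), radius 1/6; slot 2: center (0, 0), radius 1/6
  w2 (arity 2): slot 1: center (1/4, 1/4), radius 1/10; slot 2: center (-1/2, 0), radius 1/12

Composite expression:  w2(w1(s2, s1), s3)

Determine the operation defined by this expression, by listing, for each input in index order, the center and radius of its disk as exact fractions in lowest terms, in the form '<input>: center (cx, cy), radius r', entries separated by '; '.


s1: center (1/4, 1/4), radius 1/60; s2: center (1/5, 3/10), radius 1/60; s3: center (-1/2, 0), radius 1/12


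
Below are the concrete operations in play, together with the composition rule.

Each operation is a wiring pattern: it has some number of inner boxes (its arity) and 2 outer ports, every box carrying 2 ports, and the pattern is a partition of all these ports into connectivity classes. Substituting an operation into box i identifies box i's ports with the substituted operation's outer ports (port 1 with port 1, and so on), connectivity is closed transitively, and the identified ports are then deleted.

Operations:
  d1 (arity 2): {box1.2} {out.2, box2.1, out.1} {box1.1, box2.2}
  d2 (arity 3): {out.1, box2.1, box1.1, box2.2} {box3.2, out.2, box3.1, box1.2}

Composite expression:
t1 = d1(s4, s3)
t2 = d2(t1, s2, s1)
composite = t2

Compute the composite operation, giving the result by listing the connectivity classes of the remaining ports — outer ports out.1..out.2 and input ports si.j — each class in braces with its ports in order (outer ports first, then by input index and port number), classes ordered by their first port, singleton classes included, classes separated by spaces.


{out.1, out.2, s1.1, s1.2, s2.1, s2.2, s3.1} {s3.2, s4.1} {s4.2}

Reachability decides: close wires over d2-identified ports.
stage d1: inputs (s4, s3), connectivity {out.1, out.2, s3.1} {s3.2, s4.1} {s4.2}, out.j its boundary
stage d2: inputs (s4, s3, s2, s1), connectivity {out.1, out.2, s1.1, s1.2, s2.1, s2.2, s3.1} {s3.2, s4.1} {s4.2}, out.j its boundary


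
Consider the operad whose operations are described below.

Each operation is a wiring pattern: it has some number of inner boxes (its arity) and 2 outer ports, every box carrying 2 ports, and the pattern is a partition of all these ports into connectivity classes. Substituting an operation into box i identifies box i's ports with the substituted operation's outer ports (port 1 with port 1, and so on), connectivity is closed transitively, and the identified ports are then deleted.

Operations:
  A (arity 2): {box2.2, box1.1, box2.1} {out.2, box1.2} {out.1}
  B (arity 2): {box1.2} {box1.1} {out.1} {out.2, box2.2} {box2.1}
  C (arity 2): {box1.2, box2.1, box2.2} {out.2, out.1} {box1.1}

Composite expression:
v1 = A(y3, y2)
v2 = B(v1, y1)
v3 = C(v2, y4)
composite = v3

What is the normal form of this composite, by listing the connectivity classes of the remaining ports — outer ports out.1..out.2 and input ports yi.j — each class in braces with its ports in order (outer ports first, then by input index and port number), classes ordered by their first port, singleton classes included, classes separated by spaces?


{out.1, out.2} {y1.1} {y1.2, y4.1, y4.2} {y2.1, y2.2, y3.1} {y3.2}

After gluing at C, chains via deleted ports link the y-ports.
after A, the pattern on (y3, y2) reads {out.1} {out.2, y3.2} {y2.1, y2.2, y3.1} (out.j = its outer ports)
after B, the pattern on (y3, y2, y1) reads {out.1} {out.2, y1.2} {y1.1} {y2.1, y2.2, y3.1} {y3.2} (out.j = its outer ports)
after C, the pattern on (y3, y2, y1, y4) reads {out.1, out.2} {y1.1} {y1.2, y4.1, y4.2} {y2.1, y2.2, y3.1} {y3.2} (out.j = its outer ports)


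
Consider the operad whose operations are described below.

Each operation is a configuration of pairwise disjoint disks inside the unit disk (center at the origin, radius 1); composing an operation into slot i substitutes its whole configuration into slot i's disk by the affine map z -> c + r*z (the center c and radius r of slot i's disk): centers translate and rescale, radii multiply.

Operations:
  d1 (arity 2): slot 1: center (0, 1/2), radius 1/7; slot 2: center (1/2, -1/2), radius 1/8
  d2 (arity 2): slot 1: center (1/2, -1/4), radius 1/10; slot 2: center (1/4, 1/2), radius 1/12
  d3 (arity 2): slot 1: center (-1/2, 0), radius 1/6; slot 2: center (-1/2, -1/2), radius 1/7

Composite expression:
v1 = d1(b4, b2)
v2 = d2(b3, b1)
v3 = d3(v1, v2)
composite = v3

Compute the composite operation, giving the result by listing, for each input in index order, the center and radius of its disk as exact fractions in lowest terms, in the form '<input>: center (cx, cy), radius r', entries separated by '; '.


b1: center (-13/28, -3/7), radius 1/84; b2: center (-5/12, -1/12), radius 1/48; b3: center (-3/7, -15/28), radius 1/70; b4: center (-1/2, 1/12), radius 1/42


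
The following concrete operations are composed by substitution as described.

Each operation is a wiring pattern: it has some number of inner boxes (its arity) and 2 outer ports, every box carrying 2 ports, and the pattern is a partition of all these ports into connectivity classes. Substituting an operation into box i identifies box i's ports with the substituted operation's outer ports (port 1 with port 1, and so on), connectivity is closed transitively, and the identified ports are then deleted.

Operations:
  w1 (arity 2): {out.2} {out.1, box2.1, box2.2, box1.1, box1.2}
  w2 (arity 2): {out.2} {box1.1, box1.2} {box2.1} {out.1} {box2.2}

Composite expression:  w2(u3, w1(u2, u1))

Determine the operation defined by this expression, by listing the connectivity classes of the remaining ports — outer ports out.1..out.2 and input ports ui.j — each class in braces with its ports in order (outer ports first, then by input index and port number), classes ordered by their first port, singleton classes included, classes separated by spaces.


After gluing at w2, chains via deleted ports link the u-ports.
through w1, on inputs (u2, u1): {out.1, u1.1, u1.2, u2.1, u2.2} {out.2} (out.j = stage outer ports)
through w2, on inputs (u3, u2, u1): {out.1} {out.2} {u1.1, u1.2, u2.1, u2.2} {u3.1, u3.2} (out.j = stage outer ports)

{out.1} {out.2} {u1.1, u1.2, u2.1, u2.2} {u3.1, u3.2}


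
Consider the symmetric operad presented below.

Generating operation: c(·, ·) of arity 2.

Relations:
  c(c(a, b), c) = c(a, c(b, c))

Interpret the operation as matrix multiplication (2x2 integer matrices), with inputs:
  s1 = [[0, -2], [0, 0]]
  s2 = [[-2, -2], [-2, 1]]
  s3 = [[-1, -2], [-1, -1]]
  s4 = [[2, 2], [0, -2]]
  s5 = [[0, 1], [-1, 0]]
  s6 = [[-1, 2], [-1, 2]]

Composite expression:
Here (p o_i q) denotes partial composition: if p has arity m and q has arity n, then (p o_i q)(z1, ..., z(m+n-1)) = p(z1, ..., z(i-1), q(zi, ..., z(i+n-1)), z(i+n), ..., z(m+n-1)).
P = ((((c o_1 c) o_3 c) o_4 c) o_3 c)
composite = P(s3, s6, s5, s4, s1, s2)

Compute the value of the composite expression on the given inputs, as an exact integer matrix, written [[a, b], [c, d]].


[[48, -24], [32, -16]]

c(s3, s6) = [[3, -6], [2, -4]]
c(s5, s4) = [[0, -2], [-2, -2]]
c(s1, s2) = [[4, -2], [0, 0]]
c(c(s5, s4), c(s1, s2)) = [[0, 0], [-8, 4]]
c(c(s3, s6), c(c(s5, s4), c(s1, s2))) = [[48, -24], [32, -16]]


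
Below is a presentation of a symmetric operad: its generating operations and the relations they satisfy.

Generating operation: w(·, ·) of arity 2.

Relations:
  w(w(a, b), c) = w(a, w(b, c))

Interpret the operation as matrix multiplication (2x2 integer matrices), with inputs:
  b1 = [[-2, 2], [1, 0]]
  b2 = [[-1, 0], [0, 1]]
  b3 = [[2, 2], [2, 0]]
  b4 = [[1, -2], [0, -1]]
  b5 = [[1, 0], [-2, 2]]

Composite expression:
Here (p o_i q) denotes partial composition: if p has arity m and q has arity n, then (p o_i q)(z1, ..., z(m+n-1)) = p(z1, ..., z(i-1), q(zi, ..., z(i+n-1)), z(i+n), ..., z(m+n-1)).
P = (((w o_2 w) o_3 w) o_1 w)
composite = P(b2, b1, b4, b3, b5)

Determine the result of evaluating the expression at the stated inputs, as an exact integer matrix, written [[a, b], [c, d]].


w(b2, b1) = [[2, -2], [1, 0]]
w(b3, b5) = [[-2, 4], [2, 0]]
w(b4, w(b3, b5)) = [[-6, 4], [-2, 0]]
w(w(b2, b1), w(b4, w(b3, b5))) = [[-8, 8], [-6, 4]]

[[-8, 8], [-6, 4]]


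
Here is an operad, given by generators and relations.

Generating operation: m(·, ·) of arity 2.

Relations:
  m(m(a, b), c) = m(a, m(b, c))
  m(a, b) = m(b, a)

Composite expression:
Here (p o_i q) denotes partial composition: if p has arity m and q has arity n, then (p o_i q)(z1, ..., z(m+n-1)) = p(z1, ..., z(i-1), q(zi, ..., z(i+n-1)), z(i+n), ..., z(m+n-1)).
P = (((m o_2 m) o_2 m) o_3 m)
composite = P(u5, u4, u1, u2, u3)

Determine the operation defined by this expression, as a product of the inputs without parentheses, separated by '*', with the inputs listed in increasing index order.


Shape and order are irrelevant to m; the u-input set decides.
m(u1, u2) linearizes to u1 * u2
m(u4, m(u1, u2)) linearizes to u4 * u1 * u2
m(m(u4, m(u1, u2)), u3) linearizes to u4 * u1 * u2 * u3
m(u5, m(m(u4, m(u1, u2)), u3)) linearizes to u5 * u4 * u1 * u2 * u3
the factors in increasing index order: u1 * u2 * u3 * u4 * u5

u1 * u2 * u3 * u4 * u5
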